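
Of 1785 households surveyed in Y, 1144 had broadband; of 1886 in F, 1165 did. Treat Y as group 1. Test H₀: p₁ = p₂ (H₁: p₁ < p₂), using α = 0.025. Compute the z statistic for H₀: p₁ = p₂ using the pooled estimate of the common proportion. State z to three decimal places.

p̂₁ = 1144/1785 ≈ 0.64090, p̂₂ = 1165/1886 ≈ 0.61771.
Pooled p̂ = (1144+1165)/(1785+1886) = 2309/3671 = 0.62898.
SE = √(0.233363 × 0.00109045) = 0.01595.
z = (0.64090 − 0.61771)/0.01595 = 0.02319/0.01595 = 1.454.
p-value = P(Z < 1.454) ≈ 0.9270; since p > α = 0.025, fail to reject H₀.

z = 1.454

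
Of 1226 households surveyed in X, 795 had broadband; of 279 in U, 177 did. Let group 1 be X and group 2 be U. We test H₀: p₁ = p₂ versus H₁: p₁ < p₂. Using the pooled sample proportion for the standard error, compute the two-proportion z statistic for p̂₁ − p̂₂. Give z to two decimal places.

z = 0.44

p̂₁ = 795/1226 = 0.6485, p̂₂ = 177/279 = 0.6344.
Pooled p̂ = (795+177)/(1226+279) = 972/1505 = 0.6458.
SE = √(p̂(1−p̂)(1/n₁+1/n₂)) = √(0.6458·0.3542·0.00439989) = √(0.00100638) = 0.0317.
z = (0.6485 − 0.6344)/0.0317 = 0.0141/0.0317 = 0.44.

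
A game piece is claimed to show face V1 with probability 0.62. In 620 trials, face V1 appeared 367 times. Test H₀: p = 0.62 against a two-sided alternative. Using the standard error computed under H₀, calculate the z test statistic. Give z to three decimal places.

p̂ = 367/620 = 0.59194.
Standard error under H₀: √(0.62×0.38/620) = 0.01949.
z = (0.59194 − 0.62)/0.01949 = -0.02806/0.01949 = -1.440.

z = -1.440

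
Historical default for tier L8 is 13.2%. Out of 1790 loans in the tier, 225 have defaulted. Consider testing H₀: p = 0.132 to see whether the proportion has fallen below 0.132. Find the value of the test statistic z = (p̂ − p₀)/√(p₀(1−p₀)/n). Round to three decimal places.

z = -0.788

p̂ = 225/1790 = 0.125698.
Standard error under H₀: √(0.132×0.868/1790) = 0.008001.
z = (0.125698 − 0.132)/0.008001 = -0.006302/0.008001 = -0.788.
p-value = P(Z < -0.788) ≈ 0.2154.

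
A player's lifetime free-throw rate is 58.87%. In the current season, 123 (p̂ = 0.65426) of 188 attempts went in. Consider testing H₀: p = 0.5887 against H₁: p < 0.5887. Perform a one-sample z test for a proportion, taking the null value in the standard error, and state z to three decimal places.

z = 1.827

p̂ = 123/188 = 0.65426.
Standard error under H₀: √(0.5887×0.4113/188) = 0.03589.
z = (0.65426 − 0.5887)/0.03589 = 0.06556/0.03589 = 1.827.
p-value = P(Z < 1.827) ≈ 0.9661.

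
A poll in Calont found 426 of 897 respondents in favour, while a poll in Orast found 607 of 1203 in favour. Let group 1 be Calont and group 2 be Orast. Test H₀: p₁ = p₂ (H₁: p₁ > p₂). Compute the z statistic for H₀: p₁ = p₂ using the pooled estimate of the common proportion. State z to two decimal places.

p̂₁ = 426/897 = 0.4749, p̂₂ = 607/1203 = 0.5046.
Pooled p̂ = (426+607)/(897+1203) = 1033/2100 = 0.4919.
SE = √(p̂(1−p̂)(1/n₁+1/n₂)) = √(0.4919·0.5081·0.00194608) = √(0.000486393) = 0.0221.
z = (0.4749 − 0.5046)/0.0221 = -0.0297/0.0221 = -1.34.
p-value = P(Z > -1.345) ≈ 0.9106.

z = -1.34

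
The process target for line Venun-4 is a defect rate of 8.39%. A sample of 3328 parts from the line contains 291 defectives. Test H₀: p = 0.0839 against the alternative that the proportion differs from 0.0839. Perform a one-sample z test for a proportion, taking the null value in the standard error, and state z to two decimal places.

z = 0.74

p̂ = 291/3328 = 0.08744.
Under H₀, SE = √(0.0839·0.9161/3328) = √(2.30952e-05) = 0.00481.
z = (0.08744 − 0.0839)/0.00481 = 0.00354/0.00481 = 0.74.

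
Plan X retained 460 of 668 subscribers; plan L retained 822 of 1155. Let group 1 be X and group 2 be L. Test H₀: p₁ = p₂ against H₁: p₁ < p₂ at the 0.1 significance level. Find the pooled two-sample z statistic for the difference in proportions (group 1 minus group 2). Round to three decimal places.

p̂₁ = 460/668 = 0.68862, p̂₂ = 822/1155 = 0.71169.
Pooled p̂ = (460+822)/(668+1155) = 1282/1823 = 0.70324.
SE = √(0.208695 × 0.00236281) = 0.02221.
z = (0.68862 − 0.71169)/0.02221 = -0.02307/0.02221 = -1.039.
p-value = P(Z < -1.039) ≈ 0.1495. With α = 0.1, fail to reject H₀.

z = -1.039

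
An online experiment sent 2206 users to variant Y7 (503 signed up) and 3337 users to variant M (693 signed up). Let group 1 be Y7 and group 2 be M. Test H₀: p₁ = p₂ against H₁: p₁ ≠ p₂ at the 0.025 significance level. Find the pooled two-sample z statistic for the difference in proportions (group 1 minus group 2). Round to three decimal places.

z = 1.802

p̂₁ = 503/2206 ≈ 0.22801, p̂₂ = 693/3337 ≈ 0.20767.
Pooled p̂ = (503+693)/(2206+3337) = 1196/5543 = 0.21577.
SE = √(0.169212 × 0.00075298) = 0.01129.
z = (0.22801 − 0.20767)/0.01129 = 0.02034/0.01129 = 1.802.
Two-sided p-value ≈ 2·Φ(−1.802) = 0.0715, so at α = 0.025 we fail to reject H₀.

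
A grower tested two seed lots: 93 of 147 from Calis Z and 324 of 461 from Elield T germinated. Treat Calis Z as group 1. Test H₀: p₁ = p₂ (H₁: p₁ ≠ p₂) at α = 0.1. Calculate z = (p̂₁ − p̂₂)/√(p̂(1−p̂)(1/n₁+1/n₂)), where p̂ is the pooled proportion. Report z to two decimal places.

z = -1.60

p̂₁ = 93/147 = 0.63265, p̂₂ = 324/461 = 0.70282.
Pooled p̂ = (93+324)/(147+461) = 417/608 = 0.68586.
SE = √(0.215458 × 0.00897192) = 0.04397.
z = (0.63265 − 0.70282)/0.04397 = -0.07017/0.04397 = -1.60.
p-value = 2·P(Z > 1.596) ≈ 0.1105, so at α = 0.1 we fail to reject H₀.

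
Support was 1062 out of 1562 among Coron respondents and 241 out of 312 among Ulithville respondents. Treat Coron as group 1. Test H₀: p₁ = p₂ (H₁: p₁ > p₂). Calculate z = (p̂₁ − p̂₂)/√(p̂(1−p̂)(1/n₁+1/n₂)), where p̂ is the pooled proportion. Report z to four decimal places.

z = -3.2422

p̂₁ = 1062/1562 = 0.679898, p̂₂ = 241/312 = 0.772436.
Pooled p̂ = (1062+241)/(1562+312) = 1303/1874 = 0.695304.
SE = √(p̂(1−p̂)(1/n₁+1/n₂)) = √(0.695304·0.304696·0.00384533) = √(0.000814658) = 0.028542.
z = (0.679898 − 0.772436)/0.028542 = -0.092538/0.028542 = -3.2422.
p-value = P(Z > -3.242) ≈ 0.9994.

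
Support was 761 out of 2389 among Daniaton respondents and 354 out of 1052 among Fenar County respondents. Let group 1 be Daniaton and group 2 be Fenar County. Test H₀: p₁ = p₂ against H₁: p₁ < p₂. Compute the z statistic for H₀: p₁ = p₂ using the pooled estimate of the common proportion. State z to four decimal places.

p̂₁ = 761/2389 = 0.3185433, p̂₂ = 354/1052 = 0.3365019.
Pooled p̂ = (761+354)/(2389+1052) = 1115/3441 = 0.3240337.
SE = √(0.219036 × 0.00136916) = 0.0173175.
z = (0.3185433 − 0.3365019)/0.0173175 = -0.0179586/0.0173175 = -1.0370.

z = -1.0370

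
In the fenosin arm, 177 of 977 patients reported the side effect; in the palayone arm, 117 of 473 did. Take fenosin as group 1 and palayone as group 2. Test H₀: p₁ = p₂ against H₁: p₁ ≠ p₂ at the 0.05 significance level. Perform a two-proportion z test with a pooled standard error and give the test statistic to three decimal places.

z = -2.939

p̂₁ = 177/977 ≈ 0.18117, p̂₂ = 117/473 ≈ 0.24736.
Pooled p̂ = (177+117)/(977+473) = 294/1450 = 0.20276.
SE = √(p̂(1−p̂)(1/n₁+1/n₂)) = √(0.20276·0.79724·0.00313771) = √(0.000507203) = 0.02252.
z = (0.18117 − 0.24736)/0.02252 = -0.06619/0.02252 = -2.939.
Two-sided p-value ≈ 2·Φ(−2.939) = 0.0033. With α = 0.05, reject H₀.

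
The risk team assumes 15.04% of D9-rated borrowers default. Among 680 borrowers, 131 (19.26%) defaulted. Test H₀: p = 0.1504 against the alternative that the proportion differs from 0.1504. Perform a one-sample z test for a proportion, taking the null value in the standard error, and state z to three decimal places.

p̂ = 131/680 ≈ 0.19265.
Under H₀, SE = √(0.1504·0.8496/680) = √(0.000187912) = 0.01371.
z = (0.19265 − 0.1504)/0.01371 = 0.04225/0.01371 = 3.082.

z = 3.082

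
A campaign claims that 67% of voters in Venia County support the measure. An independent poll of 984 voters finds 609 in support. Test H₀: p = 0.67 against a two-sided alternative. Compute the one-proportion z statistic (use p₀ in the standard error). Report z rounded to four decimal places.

p̂ = 609/984 = 0.618902.
Under H₀, SE = √(0.67·0.33/984) = √(0.000224695) = 0.014990.
z = (0.618902 − 0.67)/0.014990 = -0.051098/0.014990 = -3.4088.

z = -3.4088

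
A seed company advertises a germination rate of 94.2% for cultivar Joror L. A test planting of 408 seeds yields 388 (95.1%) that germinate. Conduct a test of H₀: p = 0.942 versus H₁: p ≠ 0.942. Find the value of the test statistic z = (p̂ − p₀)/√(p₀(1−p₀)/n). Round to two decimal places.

p̂ = 388/408 ≈ 0.9510.
Standard error under H₀: √(0.942×0.058/408) = 0.0116.
z = (0.9510 − 0.942)/0.0116 = 0.0090/0.0116 = 0.78.

z = 0.78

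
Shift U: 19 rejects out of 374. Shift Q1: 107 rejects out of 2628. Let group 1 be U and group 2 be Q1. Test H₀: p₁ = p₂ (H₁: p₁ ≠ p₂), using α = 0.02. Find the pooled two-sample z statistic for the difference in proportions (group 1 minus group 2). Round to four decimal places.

z = 0.9102

p̂₁ = 19/374 = 0.050802, p̂₂ = 107/2628 = 0.040715.
Pooled p̂ = (19+107)/(374+2628) = 126/3002 = 0.041972.
SE = √(p̂(1−p̂)(1/n₁+1/n₂)) = √(0.041972·0.958028·0.00305431) = √(0.000122815) = 0.011082.
z = (0.050802 − 0.040715)/0.011082 = 0.010087/0.011082 = 0.9102.
p-value = 2·P(Z > 0.910) ≈ 0.3627. With α = 0.02, fail to reject H₀.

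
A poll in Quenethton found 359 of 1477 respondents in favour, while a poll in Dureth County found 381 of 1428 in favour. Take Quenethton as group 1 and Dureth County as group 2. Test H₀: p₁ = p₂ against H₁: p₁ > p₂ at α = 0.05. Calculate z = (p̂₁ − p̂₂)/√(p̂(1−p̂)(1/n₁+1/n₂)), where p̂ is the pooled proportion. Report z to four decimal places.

z = -1.4685

p̂₁ = 359/1477 ≈ 0.2430603, p̂₂ = 381/1428 ≈ 0.2668067.
Pooled p̂ = (359+381)/(1477+1428) = 740/2905 = 0.2547332.
SE = √(p̂(1−p̂)(1/n₁+1/n₂)) = √(0.2547332·0.7452668·0.00137733) = √(0.000261478) = 0.0161703.
z = (0.2430603 − 0.2668067)/0.0161703 = -0.0237464/0.0161703 = -1.4685.
p-value = P(Z > -1.469) ≈ 0.9290; since p > α = 0.05, fail to reject H₀.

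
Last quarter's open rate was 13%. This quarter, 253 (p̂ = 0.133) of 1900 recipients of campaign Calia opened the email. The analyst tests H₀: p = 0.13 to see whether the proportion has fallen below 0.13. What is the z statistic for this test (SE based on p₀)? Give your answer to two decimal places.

p̂ = 253/1900 = 0.13316.
SE = √(p₀(1−p₀)/n) = √(0.1131/1900) = 0.00772.
z = (0.13316 − 0.13)/0.00772 = 0.00316/0.00772 = 0.41.
p-value = P(Z < 0.409) ≈ 0.6588.

z = 0.41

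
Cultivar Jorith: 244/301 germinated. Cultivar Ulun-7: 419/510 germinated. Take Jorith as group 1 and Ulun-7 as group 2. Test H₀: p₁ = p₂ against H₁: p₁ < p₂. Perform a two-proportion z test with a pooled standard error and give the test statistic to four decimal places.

p̂₁ = 244/301 ≈ 0.810631, p̂₂ = 419/510 ≈ 0.821569.
Pooled p̂ = (244+419)/(301+510) = 663/811 = 0.817509.
SE = √(p̂(1−p̂)(1/n₁+1/n₂)) = √(0.817509·0.182491·0.00528304) = √(0.000788166) = 0.028074.
z = (0.810631 − 0.821569)/0.028074 = -0.010938/0.028074 = -0.3896.

z = -0.3896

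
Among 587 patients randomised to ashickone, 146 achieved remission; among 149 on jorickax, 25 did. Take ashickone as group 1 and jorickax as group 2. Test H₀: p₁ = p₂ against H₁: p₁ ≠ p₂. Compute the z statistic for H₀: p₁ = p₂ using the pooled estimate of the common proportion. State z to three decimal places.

z = 2.089

p̂₁ = 146/587 = 0.24872, p̂₂ = 25/149 = 0.16779.
Pooled p̂ = (146+25)/(587+149) = 171/736 = 0.23234.
SE = √(0.178356 × 0.00841499) = 0.03874.
z = (0.24872 − 0.16779)/0.03874 = 0.08093/0.03874 = 2.089.
p-value = 2·P(Z > 2.089) ≈ 0.0367.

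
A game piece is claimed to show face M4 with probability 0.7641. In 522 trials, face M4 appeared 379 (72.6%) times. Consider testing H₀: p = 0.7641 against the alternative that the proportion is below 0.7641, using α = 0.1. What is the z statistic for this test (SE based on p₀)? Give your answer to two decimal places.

z = -2.05

p̂ = 379/522 ≈ 0.72605.
SE = √(p₀(1−p₀)/n) = √(0.18025/522) = 0.01858.
z = (0.72605 − 0.7641)/0.01858 = -0.03805/0.01858 = -2.05.
p-value = P(Z < -2.047) ≈ 0.0203, so at α = 0.1 we reject H₀.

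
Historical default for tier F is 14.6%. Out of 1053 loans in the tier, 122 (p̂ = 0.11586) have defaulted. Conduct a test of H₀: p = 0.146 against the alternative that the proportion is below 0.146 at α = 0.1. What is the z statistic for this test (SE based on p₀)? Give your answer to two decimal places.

z = -2.77

p̂ = 122/1053 = 0.11586.
SE = √(p₀(1−p₀)/n) = √(0.12468/1053) = 0.01088.
z = (0.11586 − 0.146)/0.01088 = -0.03014/0.01088 = -2.77.
p-value = P(Z < -2.770) ≈ 0.0028. With α = 0.1, reject H₀.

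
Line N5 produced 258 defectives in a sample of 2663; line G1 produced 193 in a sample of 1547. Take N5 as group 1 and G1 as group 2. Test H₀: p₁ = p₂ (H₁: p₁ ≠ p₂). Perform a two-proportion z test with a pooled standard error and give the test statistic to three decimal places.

z = -2.819

p̂₁ = 258/2663 ≈ 0.09688, p̂₂ = 193/1547 ≈ 0.12476.
Pooled p̂ = (258+193)/(2663+1547) = 451/4210 = 0.10713.
SE = √(p̂(1−p̂)(1/n₁+1/n₂)) = √(0.10713·0.89287·0.00102193) = √(9.77474e-05) = 0.00989.
z = (0.09688 − 0.12476)/0.00989 = -0.02788/0.00989 = -2.819.
p-value = 2·P(Z > 2.819) ≈ 0.0048.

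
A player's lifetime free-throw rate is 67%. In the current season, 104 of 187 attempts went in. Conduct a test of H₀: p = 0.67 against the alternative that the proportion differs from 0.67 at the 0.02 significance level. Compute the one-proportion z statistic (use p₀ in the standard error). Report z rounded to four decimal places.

z = -3.3110

p̂ = 104/187 = 0.556150.
SE = √(p₀(1−p₀)/n) = √(0.2211/187) = 0.034385.
z = (0.556150 − 0.67)/0.034385 = -0.113850/0.034385 = -3.3110.
p-value = 2·P(Z > 3.311) ≈ 0.0009. With α = 0.02, reject H₀.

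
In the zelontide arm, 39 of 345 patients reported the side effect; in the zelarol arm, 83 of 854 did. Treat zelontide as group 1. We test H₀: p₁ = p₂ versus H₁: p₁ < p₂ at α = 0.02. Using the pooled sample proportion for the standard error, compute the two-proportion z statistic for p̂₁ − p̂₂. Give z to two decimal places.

p̂₁ = 39/345 = 0.1130, p̂₂ = 83/854 = 0.0972.
Pooled p̂ = (39+83)/(345+854) = 122/1199 = 0.1018.
SE = √(p̂(1−p̂)(1/n₁+1/n₂)) = √(0.1018·0.8982·0.00406951) = √(0.000371946) = 0.0193.
z = (0.1130 − 0.0972)/0.0193 = 0.0158/0.0193 = 0.82.
p-value = P(Z < 0.822) ≈ 0.7945; since p > α = 0.02, fail to reject H₀.

z = 0.82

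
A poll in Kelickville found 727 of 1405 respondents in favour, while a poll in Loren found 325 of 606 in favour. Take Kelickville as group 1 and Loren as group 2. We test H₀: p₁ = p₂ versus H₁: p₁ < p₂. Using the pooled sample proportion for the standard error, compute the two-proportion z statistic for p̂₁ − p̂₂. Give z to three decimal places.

p̂₁ = 727/1405 = 0.51744, p̂₂ = 325/606 = 0.53630.
Pooled p̂ = (727+325)/(1405+606) = 1052/2011 = 0.52312.
SE = √(p̂(1−p̂)(1/n₁+1/n₂)) = √(0.52312·0.47688·0.00236191) = √(0.000589214) = 0.02427.
z = (0.51744 − 0.53630)/0.02427 = -0.01886/0.02427 = -0.777.
p-value = P(Z < -0.777) ≈ 0.2185.

z = -0.777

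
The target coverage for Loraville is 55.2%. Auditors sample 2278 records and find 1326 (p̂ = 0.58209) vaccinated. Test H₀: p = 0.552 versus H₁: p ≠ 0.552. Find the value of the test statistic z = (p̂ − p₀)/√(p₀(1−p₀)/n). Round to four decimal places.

z = 2.8879

p̂ = 1326/2278 ≈ 0.5820896.
Under H₀, SE = √(0.552·0.448/2278) = √(0.000108558) = 0.0104191.
z = (0.5820896 − 0.552)/0.0104191 = 0.0300896/0.0104191 = 2.8879.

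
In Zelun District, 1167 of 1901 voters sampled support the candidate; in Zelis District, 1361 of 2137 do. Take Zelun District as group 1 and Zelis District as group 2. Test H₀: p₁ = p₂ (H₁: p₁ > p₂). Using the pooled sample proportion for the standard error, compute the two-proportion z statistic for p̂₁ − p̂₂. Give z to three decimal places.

z = -1.507

p̂₁ = 1167/1901 = 0.61389, p̂₂ = 1361/2137 = 0.63687.
Pooled p̂ = (1167+1361)/(1901+2137) = 2528/4038 = 0.62605.
SE = √(0.234111 × 0.000993985) = 0.01525.
z = (0.61389 − 0.63687)/0.01525 = -0.02298/0.01525 = -1.507.
p-value = P(Z > -1.507) ≈ 0.9341.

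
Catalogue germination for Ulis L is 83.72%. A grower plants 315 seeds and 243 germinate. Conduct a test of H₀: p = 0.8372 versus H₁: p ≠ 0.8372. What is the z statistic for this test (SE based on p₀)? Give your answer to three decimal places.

z = -3.162

p̂ = 243/315 ≈ 0.77143.
SE = √(p₀(1−p₀)/n) = √(0.1363/315) = 0.02080.
z = (0.77143 − 0.8372)/0.02080 = -0.06577/0.02080 = -3.162.
Two-sided p-value ≈ 2·Φ(−3.162) = 0.0016.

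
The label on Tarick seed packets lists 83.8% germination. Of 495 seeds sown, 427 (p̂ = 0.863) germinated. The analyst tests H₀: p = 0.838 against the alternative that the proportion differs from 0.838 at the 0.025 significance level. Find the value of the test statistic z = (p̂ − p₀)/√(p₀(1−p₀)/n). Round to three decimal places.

z = 1.487

p̂ = 427/495 ≈ 0.86263.
SE = √(p₀(1−p₀)/n) = √(0.13576/495) = 0.01656.
z = (0.86263 − 0.838)/0.01656 = 0.02463/0.01656 = 1.487.
p-value = 2·P(Z > 1.487) ≈ 0.1370, so at α = 0.025 we fail to reject H₀.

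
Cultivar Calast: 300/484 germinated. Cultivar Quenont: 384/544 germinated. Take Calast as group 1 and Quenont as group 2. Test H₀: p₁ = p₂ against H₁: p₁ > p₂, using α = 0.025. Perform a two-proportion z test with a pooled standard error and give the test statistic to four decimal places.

p̂₁ = 300/484 ≈ 0.619835, p̂₂ = 384/544 ≈ 0.705882.
Pooled p̂ = (300+384)/(484+544) = 684/1028 = 0.665370.
SE = √(0.222653 × 0.00390435) = 0.029484.
z = (0.619835 − 0.705882)/0.029484 = -0.086047/0.029484 = -2.9184.
p-value = P(Z > -2.918) ≈ 0.9982, so at α = 0.025 we fail to reject H₀.

z = -2.9184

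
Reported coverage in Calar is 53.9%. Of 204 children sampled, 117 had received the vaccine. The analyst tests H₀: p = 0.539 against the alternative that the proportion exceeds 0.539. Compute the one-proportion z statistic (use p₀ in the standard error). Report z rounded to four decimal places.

z = 0.9894

p̂ = 117/204 = 0.573529.
Standard error under H₀: √(0.539×0.461/204) = 0.034900.
z = (0.573529 − 0.539)/0.034900 = 0.034529/0.034900 = 0.9894.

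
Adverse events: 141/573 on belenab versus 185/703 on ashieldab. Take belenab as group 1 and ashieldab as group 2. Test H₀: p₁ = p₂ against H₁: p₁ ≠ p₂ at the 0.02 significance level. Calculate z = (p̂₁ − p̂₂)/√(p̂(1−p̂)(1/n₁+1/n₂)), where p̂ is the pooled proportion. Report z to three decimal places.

p̂₁ = 141/573 = 0.24607, p̂₂ = 185/703 = 0.26316.
Pooled p̂ = (141+185)/(573+703) = 326/1276 = 0.25549.
SE = √(p̂(1−p̂)(1/n₁+1/n₂)) = √(0.25549·0.74451·0.00316768) = √(0.000602533) = 0.02455.
z = (0.24607 − 0.26316)/0.02455 = -0.01709/0.02455 = -0.696.
Two-sided p-value ≈ 2·Φ(−0.696) = 0.4864, so at α = 0.02 we fail to reject H₀.

z = -0.696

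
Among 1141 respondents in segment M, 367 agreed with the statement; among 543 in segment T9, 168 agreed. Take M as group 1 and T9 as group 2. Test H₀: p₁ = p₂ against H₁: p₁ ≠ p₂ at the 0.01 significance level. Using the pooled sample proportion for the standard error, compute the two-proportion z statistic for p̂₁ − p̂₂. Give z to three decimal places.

z = 0.505

p̂₁ = 367/1141 = 0.32165, p̂₂ = 168/543 = 0.30939.
Pooled p̂ = (367+168)/(1141+543) = 535/1684 = 0.31770.
SE = √(0.216765 × 0.00271804) = 0.02427.
z = (0.32165 − 0.30939)/0.02427 = 0.01226/0.02427 = 0.505.
Two-sided p-value ≈ 2·Φ(−0.505) = 0.6136; since p > α = 0.01, fail to reject H₀.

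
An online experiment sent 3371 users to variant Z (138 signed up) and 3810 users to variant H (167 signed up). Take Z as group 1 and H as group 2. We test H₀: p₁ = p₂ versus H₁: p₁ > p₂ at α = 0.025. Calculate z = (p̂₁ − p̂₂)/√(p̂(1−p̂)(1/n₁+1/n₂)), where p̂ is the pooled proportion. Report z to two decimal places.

p̂₁ = 138/3371 = 0.04094, p̂₂ = 167/3810 = 0.04383.
Pooled p̂ = (138+167)/(3371+3810) = 305/7181 = 0.04247.
SE = √(p̂(1−p̂)(1/n₁+1/n₂)) = √(0.04247·0.95753·0.000559115) = √(2.27388e-05) = 0.00477.
z = (0.04094 − 0.04383)/0.00477 = -0.00289/0.00477 = -0.61.
p-value = P(Z > -0.607) ≈ 0.7281; since p > α = 0.025, fail to reject H₀.

z = -0.61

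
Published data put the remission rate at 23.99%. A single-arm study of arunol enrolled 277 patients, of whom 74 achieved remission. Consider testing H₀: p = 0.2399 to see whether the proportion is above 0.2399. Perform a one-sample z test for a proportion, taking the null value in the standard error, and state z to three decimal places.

z = 1.062

p̂ = 74/277 ≈ 0.26715.
Under H₀, SE = √(0.2399·0.7601/277) = √(0.000658296) = 0.02566.
z = (0.26715 − 0.2399)/0.02566 = 0.02725/0.02566 = 1.062.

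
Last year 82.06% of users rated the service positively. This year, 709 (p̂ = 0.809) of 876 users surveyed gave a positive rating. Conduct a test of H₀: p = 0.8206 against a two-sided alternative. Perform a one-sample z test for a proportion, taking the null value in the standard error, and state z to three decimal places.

p̂ = 709/876 ≈ 0.80936.
SE = √(p₀(1−p₀)/n) = √(0.14722/876) = 0.01296.
z = (0.80936 − 0.8206)/0.01296 = -0.01124/0.01296 = -0.867.

z = -0.867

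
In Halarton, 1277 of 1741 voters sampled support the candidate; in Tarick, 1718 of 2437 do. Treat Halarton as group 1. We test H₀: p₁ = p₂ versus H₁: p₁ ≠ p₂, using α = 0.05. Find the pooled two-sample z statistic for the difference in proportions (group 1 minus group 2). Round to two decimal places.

z = 2.02

p̂₁ = 1277/1741 = 0.7335, p̂₂ = 1718/2437 = 0.7050.
Pooled p̂ = (1277+1718)/(1741+2437) = 2995/4178 = 0.7169.
SE = √(p̂(1−p̂)(1/n₁+1/n₂)) = √(0.7169·0.2831·0.000984723) = √(0.000199875) = 0.0141.
z = (0.7335 − 0.7050)/0.0141 = 0.0285/0.0141 = 2.02.
p-value = 2·P(Z > 2.017) ≈ 0.0437. With α = 0.05, reject H₀.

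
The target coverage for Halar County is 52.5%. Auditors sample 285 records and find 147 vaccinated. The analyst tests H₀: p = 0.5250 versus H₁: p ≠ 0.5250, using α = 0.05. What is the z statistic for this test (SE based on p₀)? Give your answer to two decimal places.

p̂ = 147/285 = 0.5158.
Under H₀, SE = √(0.525·0.475/285) = √(0.000875) = 0.0296.
z = (0.5158 − 0.525)/0.0296 = -0.0092/0.0296 = -0.31.
Two-sided p-value ≈ 2·Φ(−0.311) = 0.7555, so at α = 0.05 we fail to reject H₀.

z = -0.31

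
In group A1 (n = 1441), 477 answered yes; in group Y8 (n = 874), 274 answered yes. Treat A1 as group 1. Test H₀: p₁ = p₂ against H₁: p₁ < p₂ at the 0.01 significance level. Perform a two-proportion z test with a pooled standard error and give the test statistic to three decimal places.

z = 0.873

p̂₁ = 477/1441 ≈ 0.33102, p̂₂ = 274/874 ≈ 0.31350.
Pooled p̂ = (477+274)/(1441+874) = 751/2315 = 0.32441.
SE = √(p̂(1−p̂)(1/n₁+1/n₂)) = √(0.32441·0.67559·0.00183813) = √(0.000402856) = 0.02007.
z = (0.33102 − 0.31350)/0.02007 = 0.01752/0.02007 = 0.873.
p-value = P(Z < 0.873) ≈ 0.8086, so at α = 0.01 we fail to reject H₀.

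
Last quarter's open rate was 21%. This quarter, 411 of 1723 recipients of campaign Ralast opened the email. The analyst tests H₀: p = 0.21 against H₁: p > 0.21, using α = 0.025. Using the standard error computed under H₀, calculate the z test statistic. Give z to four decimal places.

z = 2.9083

p̂ = 411/1723 ≈ 0.2385374.
Standard error under H₀: √(0.21×0.79/1723) = 0.0098125.
z = (0.2385374 − 0.21)/0.0098125 = 0.0285374/0.0098125 = 2.9083.
p-value = P(Z > 2.908) ≈ 0.0018; since p < α = 0.025, reject H₀.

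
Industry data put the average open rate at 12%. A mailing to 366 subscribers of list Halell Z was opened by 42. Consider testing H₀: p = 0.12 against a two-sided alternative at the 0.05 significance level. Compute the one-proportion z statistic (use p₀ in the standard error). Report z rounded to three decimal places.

z = -0.309

p̂ = 42/366 = 0.11475.
SE = √(p₀(1−p₀)/n) = √(0.1056/366) = 0.01699.
z = (0.11475 − 0.12)/0.01699 = -0.00525/0.01699 = -0.309.
Two-sided p-value ≈ 2·Φ(−0.309) = 0.7574. With α = 0.05, fail to reject H₀.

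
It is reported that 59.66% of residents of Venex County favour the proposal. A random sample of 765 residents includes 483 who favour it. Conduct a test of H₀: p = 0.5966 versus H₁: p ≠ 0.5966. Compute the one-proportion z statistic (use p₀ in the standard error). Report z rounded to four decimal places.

p̂ = 483/765 = 0.631373.
Standard error under H₀: √(0.5966×0.4034/765) = 0.017737.
z = (0.631373 − 0.5966)/0.017737 = 0.034773/0.017737 = 1.9605.

z = 1.9605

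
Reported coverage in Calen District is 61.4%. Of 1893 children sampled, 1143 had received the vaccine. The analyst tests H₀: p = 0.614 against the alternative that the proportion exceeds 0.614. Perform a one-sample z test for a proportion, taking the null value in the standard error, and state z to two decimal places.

p̂ = 1143/1893 ≈ 0.6038.
Under H₀, SE = √(0.614·0.386/1893) = √(0.0001252) = 0.0112.
z = (0.6038 − 0.614)/0.0112 = -0.0102/0.0112 = -0.91.

z = -0.91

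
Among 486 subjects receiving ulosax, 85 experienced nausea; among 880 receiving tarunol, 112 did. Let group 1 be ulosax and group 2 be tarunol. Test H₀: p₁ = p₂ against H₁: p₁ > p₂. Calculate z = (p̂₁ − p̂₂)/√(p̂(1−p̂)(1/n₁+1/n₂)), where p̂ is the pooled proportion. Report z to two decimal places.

p̂₁ = 85/486 = 0.17490, p̂₂ = 112/880 = 0.12727.
Pooled p̂ = (85+112)/(486+880) = 197/1366 = 0.14422.
SE = √(p̂(1−p̂)(1/n₁+1/n₂)) = √(0.14422·0.85578·0.00319398) = √(0.000394195) = 0.01985.
z = (0.17490 − 0.12727)/0.01985 = 0.04763/0.01985 = 2.40.

z = 2.40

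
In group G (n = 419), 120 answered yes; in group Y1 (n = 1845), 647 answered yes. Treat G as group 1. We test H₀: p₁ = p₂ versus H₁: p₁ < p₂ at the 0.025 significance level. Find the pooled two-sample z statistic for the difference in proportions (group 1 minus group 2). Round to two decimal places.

z = -2.51

p̂₁ = 120/419 ≈ 0.2864, p̂₂ = 647/1845 ≈ 0.3507.
Pooled p̂ = (120+647)/(419+1845) = 767/2264 = 0.3388.
SE = √(p̂(1−p̂)(1/n₁+1/n₂)) = √(0.3388·0.6612·0.00292864) = √(0.00065604) = 0.0256.
z = (0.2864 − 0.3507)/0.0256 = -0.0643/0.0256 = -2.51.
p-value = P(Z < -2.510) ≈ 0.0060. With α = 0.025, reject H₀.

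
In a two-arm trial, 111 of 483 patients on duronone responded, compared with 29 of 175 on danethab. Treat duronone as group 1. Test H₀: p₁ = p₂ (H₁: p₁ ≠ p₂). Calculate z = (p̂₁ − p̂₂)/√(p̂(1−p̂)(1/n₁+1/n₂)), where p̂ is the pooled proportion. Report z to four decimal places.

p̂₁ = 111/483 ≈ 0.229814, p̂₂ = 29/175 ≈ 0.165714.
Pooled p̂ = (111+29)/(483+175) = 140/658 = 0.212766.
SE = √(p̂(1−p̂)(1/n₁+1/n₂)) = √(0.212766·0.787234·0.00778468) = √(0.00130391) = 0.036110.
z = (0.229814 − 0.165714)/0.036110 = 0.064100/0.036110 = 1.7751.
p-value = 2·P(Z > 1.775) ≈ 0.0759.

z = 1.7751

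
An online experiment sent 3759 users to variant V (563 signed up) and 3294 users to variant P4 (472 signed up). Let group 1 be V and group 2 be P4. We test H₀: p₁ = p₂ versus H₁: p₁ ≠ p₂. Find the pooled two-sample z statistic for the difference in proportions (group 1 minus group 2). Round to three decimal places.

z = 0.768

p̂₁ = 563/3759 ≈ 0.149774, p̂₂ = 472/3294 ≈ 0.143291.
Pooled p̂ = (563+472)/(3759+3294) = 1035/7053 = 0.146746.
SE = √(0.125212 × 0.00056961) = 0.008445.
z = (0.149774 − 0.143291)/0.008445 = 0.006483/0.008445 = 0.768.
Two-sided p-value ≈ 2·Φ(−0.768) = 0.4427.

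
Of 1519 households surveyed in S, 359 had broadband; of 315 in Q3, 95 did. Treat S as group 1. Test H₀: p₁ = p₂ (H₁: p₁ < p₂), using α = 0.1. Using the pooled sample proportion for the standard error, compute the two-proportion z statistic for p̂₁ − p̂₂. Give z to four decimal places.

p̂₁ = 359/1519 ≈ 0.236340, p̂₂ = 95/315 ≈ 0.301587.
Pooled p̂ = (359+95)/(1519+315) = 454/1834 = 0.247546.
SE = √(0.186267 × 0.00383293) = 0.026720.
z = (0.236340 − 0.301587)/0.026720 = -0.065247/0.026720 = -2.4419.
p-value = P(Z < -2.442) ≈ 0.0073, so at α = 0.1 we reject H₀.

z = -2.4419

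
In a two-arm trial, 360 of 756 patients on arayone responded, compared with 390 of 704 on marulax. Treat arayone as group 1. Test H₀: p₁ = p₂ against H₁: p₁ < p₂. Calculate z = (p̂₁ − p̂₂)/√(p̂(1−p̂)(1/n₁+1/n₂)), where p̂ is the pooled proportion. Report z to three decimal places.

p̂₁ = 360/756 ≈ 0.47619, p̂₂ = 390/704 ≈ 0.55398.
Pooled p̂ = (360+390)/(756+704) = 750/1460 = 0.51370.
SE = √(0.249812 × 0.00274321) = 0.02618.
z = (0.47619 − 0.55398)/0.02618 = -0.07779/0.02618 = -2.971.
p-value = P(Z < -2.971) ≈ 0.0015.

z = -2.971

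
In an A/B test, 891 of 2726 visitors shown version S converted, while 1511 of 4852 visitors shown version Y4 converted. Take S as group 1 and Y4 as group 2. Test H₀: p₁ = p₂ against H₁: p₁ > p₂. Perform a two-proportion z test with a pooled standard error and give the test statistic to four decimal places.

z = 1.3858

p̂₁ = 891/2726 = 0.3268525, p̂₂ = 1511/4852 = 0.3114180.
Pooled p̂ = (891+1511)/(2726+4852) = 2402/7578 = 0.3169702.
SE = √(0.2165 × 0.000572938) = 0.0111374.
z = (0.3268525 − 0.3114180)/0.0111374 = 0.0154345/0.0111374 = 1.3858.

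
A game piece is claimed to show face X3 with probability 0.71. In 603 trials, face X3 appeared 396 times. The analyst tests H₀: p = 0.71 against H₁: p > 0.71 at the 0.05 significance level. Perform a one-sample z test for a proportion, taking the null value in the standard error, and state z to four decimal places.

z = -2.8835

p̂ = 396/603 ≈ 0.656716.
Standard error under H₀: √(0.71×0.29/603) = 0.018479.
z = (0.656716 − 0.71)/0.018479 = -0.053284/0.018479 = -2.8835.
p-value = P(Z > -2.884) ≈ 0.9980, so at α = 0.05 we fail to reject H₀.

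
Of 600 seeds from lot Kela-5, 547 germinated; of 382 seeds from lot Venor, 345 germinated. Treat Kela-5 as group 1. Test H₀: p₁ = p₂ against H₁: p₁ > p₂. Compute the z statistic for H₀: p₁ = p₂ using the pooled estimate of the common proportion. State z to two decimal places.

p̂₁ = 547/600 = 0.91167, p̂₂ = 345/382 = 0.90314.
Pooled p̂ = (547+345)/(600+382) = 892/982 = 0.90835.
SE = √(p̂(1−p̂)(1/n₁+1/n₂)) = √(0.90835·0.09165·0.00428447) = √(0.000356682) = 0.01889.
z = (0.91167 − 0.90314)/0.01889 = 0.00853/0.01889 = 0.45.

z = 0.45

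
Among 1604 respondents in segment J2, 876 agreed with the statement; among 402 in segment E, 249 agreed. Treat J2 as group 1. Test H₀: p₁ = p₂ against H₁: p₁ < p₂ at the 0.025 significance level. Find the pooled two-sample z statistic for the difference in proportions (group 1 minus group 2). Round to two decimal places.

p̂₁ = 876/1604 = 0.5461, p̂₂ = 249/402 = 0.6194.
Pooled p̂ = (876+249)/(1604+402) = 1125/2006 = 0.5608.
SE = √(p̂(1−p̂)(1/n₁+1/n₂)) = √(0.5608·0.4392·0.003111) = √(0.000766244) = 0.0277.
z = (0.5461 − 0.6194)/0.0277 = -0.0733/0.0277 = -2.65.
p-value = P(Z < -2.647) ≈ 0.0041. With α = 0.025, reject H₀.

z = -2.65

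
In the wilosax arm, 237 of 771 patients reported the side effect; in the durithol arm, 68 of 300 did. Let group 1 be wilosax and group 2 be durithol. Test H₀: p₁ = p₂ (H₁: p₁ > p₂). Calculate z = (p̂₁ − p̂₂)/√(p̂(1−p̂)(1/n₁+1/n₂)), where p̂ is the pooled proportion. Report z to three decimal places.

p̂₁ = 237/771 = 0.307393, p̂₂ = 68/300 = 0.226667.
Pooled p̂ = (237+68)/(771+300) = 305/1071 = 0.284781.
SE = √(0.203681 × 0.00463035) = 0.030710.
z = (0.307393 − 0.226667)/0.030710 = 0.080726/0.030710 = 2.629.
p-value = P(Z > 2.629) ≈ 0.0043.

z = 2.629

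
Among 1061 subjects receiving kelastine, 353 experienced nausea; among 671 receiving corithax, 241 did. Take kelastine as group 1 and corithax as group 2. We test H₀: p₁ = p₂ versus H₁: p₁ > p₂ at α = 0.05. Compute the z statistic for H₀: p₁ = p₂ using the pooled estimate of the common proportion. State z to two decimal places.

p̂₁ = 353/1061 = 0.3327, p̂₂ = 241/671 = 0.3592.
Pooled p̂ = (353+241)/(1061+671) = 594/1732 = 0.3430.
SE = √(0.225337 × 0.00243282) = 0.0234.
z = (0.3327 − 0.3592)/0.0234 = -0.0265/0.0234 = -1.13.
p-value = P(Z > -1.130) ≈ 0.8708, so at α = 0.05 we fail to reject H₀.

z = -1.13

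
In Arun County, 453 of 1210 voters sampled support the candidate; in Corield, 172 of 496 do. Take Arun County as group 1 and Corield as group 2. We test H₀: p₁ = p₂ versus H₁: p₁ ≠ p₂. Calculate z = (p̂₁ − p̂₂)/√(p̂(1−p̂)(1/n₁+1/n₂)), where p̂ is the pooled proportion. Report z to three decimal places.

z = 1.075

p̂₁ = 453/1210 = 0.37438, p̂₂ = 172/496 = 0.34677.
Pooled p̂ = (453+172)/(1210+496) = 625/1706 = 0.36635.
SE = √(0.232139 × 0.00284258) = 0.02569.
z = (0.37438 − 0.34677)/0.02569 = 0.02761/0.02569 = 1.075.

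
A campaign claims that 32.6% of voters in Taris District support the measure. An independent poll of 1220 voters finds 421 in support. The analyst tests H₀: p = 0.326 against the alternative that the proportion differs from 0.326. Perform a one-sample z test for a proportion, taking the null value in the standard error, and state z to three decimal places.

z = 1.422

p̂ = 421/1220 ≈ 0.34508.
Under H₀, SE = √(0.326·0.674/1220) = √(0.000180102) = 0.01342.
z = (0.34508 − 0.326)/0.01342 = 0.01908/0.01342 = 1.422.
p-value = 2·P(Z > 1.422) ≈ 0.1551.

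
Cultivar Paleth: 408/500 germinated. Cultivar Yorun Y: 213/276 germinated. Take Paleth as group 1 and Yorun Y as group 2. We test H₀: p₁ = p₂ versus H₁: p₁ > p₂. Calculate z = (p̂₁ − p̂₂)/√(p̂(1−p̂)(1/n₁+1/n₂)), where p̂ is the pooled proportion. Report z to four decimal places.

z = 1.4763

p̂₁ = 408/500 = 0.816000, p̂₂ = 213/276 = 0.771739.
Pooled p̂ = (408+213)/(500+276) = 621/776 = 0.800258.
SE = √(0.159845 × 0.00562319) = 0.029981.
z = (0.816000 − 0.771739)/0.029981 = 0.044261/0.029981 = 1.4763.
p-value = P(Z > 1.476) ≈ 0.0699.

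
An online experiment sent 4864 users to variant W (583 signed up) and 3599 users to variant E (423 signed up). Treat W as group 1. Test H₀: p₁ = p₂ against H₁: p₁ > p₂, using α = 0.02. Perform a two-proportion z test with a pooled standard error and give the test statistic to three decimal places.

p̂₁ = 583/4864 ≈ 0.11986, p̂₂ = 423/3599 ≈ 0.11753.
Pooled p̂ = (583+423)/(4864+3599) = 1006/8463 = 0.11887.
SE = √(0.10474 × 0.000483447) = 0.00712.
z = (0.11986 − 0.11753)/0.00712 = 0.00233/0.00712 = 0.327.
p-value = P(Z > 0.327) ≈ 0.3718, so at α = 0.02 we fail to reject H₀.

z = 0.327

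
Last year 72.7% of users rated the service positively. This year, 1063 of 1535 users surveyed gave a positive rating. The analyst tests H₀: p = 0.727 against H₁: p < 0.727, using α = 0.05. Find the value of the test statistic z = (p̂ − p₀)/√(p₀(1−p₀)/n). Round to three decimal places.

z = -3.033

p̂ = 1063/1535 ≈ 0.69251.
Standard error under H₀: √(0.727×0.273/1535) = 0.01137.
z = (0.69251 − 0.727)/0.01137 = -0.03449/0.01137 = -3.033.
p-value = P(Z < -3.033) ≈ 0.0012; since p < α = 0.05, reject H₀.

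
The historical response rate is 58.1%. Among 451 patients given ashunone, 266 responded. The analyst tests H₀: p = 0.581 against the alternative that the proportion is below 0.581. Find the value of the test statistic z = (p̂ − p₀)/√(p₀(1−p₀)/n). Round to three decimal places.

z = 0.379

p̂ = 266/451 ≈ 0.58980.
SE = √(p₀(1−p₀)/n) = √(0.24344/451) = 0.02323.
z = (0.58980 − 0.581)/0.02323 = 0.00880/0.02323 = 0.379.
p-value = P(Z < 0.379) ≈ 0.6476.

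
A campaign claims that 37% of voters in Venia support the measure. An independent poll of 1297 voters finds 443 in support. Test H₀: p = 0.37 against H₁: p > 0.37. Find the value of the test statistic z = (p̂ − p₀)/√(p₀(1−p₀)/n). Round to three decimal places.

p̂ = 443/1297 ≈ 0.341557.
SE = √(p₀(1−p₀)/n) = √(0.2331/1297) = 0.013406.
z = (0.341557 − 0.37)/0.013406 = -0.028443/0.013406 = -2.122.

z = -2.122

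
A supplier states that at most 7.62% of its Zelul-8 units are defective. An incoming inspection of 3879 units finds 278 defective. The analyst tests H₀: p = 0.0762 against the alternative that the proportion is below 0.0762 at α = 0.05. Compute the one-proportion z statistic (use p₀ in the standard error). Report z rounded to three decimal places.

p̂ = 278/3879 = 0.071668.
Under H₀, SE = √(0.0762·0.9238/3879) = √(1.81473e-05) = 0.004260.
z = (0.071668 − 0.0762)/0.004260 = -0.004532/0.004260 = -1.064.
p-value = P(Z < -1.064) ≈ 0.1437. With α = 0.05, fail to reject H₀.

z = -1.064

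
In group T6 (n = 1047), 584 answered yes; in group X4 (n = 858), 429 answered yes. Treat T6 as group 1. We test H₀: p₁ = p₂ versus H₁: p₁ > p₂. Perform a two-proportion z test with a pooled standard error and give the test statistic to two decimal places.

z = 2.51

p̂₁ = 584/1047 ≈ 0.5578, p̂₂ = 429/858 ≈ 0.5000.
Pooled p̂ = (584+429)/(1047+858) = 1013/1905 = 0.5318.
SE = √(0.248991 × 0.00212061) = 0.0230.
z = (0.5578 − 0.5000)/0.0230 = 0.0578/0.0230 = 2.51.
p-value = P(Z > 2.515) ≈ 0.0060.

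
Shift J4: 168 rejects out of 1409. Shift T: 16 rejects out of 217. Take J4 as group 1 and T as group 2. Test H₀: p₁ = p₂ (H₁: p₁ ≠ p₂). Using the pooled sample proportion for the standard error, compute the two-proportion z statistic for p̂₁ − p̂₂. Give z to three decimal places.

p̂₁ = 168/1409 ≈ 0.11923, p̂₂ = 16/217 ≈ 0.07373.
Pooled p̂ = (168+16)/(1409+217) = 184/1626 = 0.11316.
SE = √(0.100356 × 0.00531802) = 0.02310.
z = (0.11923 − 0.07373)/0.02310 = 0.04550/0.02310 = 1.970.

z = 1.970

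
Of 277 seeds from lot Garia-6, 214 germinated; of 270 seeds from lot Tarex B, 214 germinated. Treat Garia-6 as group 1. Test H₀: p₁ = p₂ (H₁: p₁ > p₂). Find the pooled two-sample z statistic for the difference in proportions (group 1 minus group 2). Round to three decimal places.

p̂₁ = 214/277 = 0.77256, p̂₂ = 214/270 = 0.79259.
Pooled p̂ = (214+214)/(277+270) = 428/547 = 0.78245.
SE = √(p̂(1−p̂)(1/n₁+1/n₂)) = √(0.78245·0.21755·0.00731381) = √(0.00124497) = 0.03528.
z = (0.77256 − 0.79259)/0.03528 = -0.02003/0.03528 = -0.568.

z = -0.568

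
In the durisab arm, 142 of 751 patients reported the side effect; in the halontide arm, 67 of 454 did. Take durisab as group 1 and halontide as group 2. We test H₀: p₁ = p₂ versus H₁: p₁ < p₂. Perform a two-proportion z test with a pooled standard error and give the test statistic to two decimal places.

p̂₁ = 142/751 = 0.1891, p̂₂ = 67/454 = 0.1476.
Pooled p̂ = (142+67)/(751+454) = 209/1205 = 0.1734.
SE = √(p̂(1−p̂)(1/n₁+1/n₂)) = √(0.1734·0.8266·0.0035342) = √(0.000506667) = 0.0225.
z = (0.1891 − 0.1476)/0.0225 = 0.0415/0.0225 = 1.84.

z = 1.84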